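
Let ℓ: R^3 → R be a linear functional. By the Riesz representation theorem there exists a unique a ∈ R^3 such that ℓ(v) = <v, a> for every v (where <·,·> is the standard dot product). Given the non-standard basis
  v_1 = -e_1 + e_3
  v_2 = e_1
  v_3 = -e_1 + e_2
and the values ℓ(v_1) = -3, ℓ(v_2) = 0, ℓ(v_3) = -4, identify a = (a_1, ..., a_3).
a = (0, -4, -3)

Write a = (a_1, ..., a_3) in the standard basis. For each basis vector v_i, ℓ(v_i) = <v_i, a> is a linear equation in the a_j's. Collect the n equations into a matrix system V a = ℓ, where row i of V is v_i (expressed in the standard basis). Since V is invertible (lower-triangular with 1s on the diagonal, up to permutation), solve by back-substitution:
  V =
[[-1, 0, 1],
 [1, 0, 0],
 [-1, 1, 0]]
  V a = (-3, 0, -4)
Solving gives a = (0, -4, -3).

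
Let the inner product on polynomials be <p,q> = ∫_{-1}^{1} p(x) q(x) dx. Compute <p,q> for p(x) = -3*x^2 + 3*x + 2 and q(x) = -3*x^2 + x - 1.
<p,q> = -2/5

Expand the product: p(x)·q(x) = 9*x^4 - 12*x^3 - x - 2.
∫_{-1}^{1} of each monomial x^k gives [2/(k+1) if k even, 0 if k odd]. Integrating term-by-term (or equivalently evaluating the antiderivative F(x) = 9*x^5/5 - 3*x^4 - x^2/2 - 2*x at the endpoints):
  F(1) − F(−1) = -37/10 − (-33/10) = -2/5.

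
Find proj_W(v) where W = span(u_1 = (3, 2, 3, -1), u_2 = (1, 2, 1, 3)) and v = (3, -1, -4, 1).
proj_W(v) = (-57/74, -12/37, -57/74, 27/37)

Set up U = [u_1 | ... | u_2] ∈ R^(4×2). The projector onto W = col(U) is P = U (U^T U)^(-1) U^T.
Compute U^T U =
  [23, 7]
  [7, 15],
and U^T v = (-6, 0).
Solve U^T U · c = U^T v for the coefficients: c = (-45/148, 21/148). The projection is proj_W(v) = U c.
Check: (v - proj_W(v)) · u_1 = 0  (should be 0).
Check: (v - proj_W(v)) · u_2 = 0  (should be 0).
Result: proj_W(v) = (-57/74, -12/37, -57/74, 27/37).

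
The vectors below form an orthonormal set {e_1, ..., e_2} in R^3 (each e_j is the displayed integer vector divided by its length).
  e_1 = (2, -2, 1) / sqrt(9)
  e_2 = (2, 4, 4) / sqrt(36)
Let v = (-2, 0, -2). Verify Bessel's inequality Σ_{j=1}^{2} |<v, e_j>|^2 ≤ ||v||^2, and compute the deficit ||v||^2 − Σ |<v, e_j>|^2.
Σ |<v, e_j>|^2 = 8; ||v||^2 = 8; deficit = 0

Write each e_j = u_j / sqrt(<u_j, u_j>) where u_j is the displayed integer vector. Then <v, e_j> = <v, u_j> / sqrt(<u_j, u_j>), so |<v, e_j>|^2 = <v, u_j>^2 / <u_j, u_j>.
Coefficients: <v, e_1> = -6/sqrt(9), <v, e_2> = -12/sqrt(36).
Square and sum: Σ |<v, e_j>|^2 = 8.
Compute ||v||^2 = v·v = 8.
Deficit = 8 − 8 = 0 ≥ 0, confirming Bessel's inequality. (The deficit equals ||v − Σ <v,e_j> e_j||^2, the squared distance from v to span{e_j}.)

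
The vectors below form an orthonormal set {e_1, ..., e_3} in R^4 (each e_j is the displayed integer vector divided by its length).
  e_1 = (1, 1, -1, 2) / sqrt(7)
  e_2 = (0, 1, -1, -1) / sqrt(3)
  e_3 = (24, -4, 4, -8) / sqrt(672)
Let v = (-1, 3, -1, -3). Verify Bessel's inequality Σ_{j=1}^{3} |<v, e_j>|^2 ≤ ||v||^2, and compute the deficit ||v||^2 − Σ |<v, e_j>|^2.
Σ |<v, e_j>|^2 = 18; ||v||^2 = 20; deficit = 2

Write each e_j = u_j / sqrt(<u_j, u_j>) where u_j is the displayed integer vector. Then <v, e_j> = <v, u_j> / sqrt(<u_j, u_j>), so |<v, e_j>|^2 = <v, u_j>^2 / <u_j, u_j>.
Coefficients: <v, e_1> = -3/sqrt(7), <v, e_2> = 7/sqrt(3), <v, e_3> = -16/sqrt(672).
Square and sum: Σ |<v, e_j>|^2 = 18.
Compute ||v||^2 = v·v = 20.
Deficit = 20 − 18 = 2 ≥ 0, confirming Bessel's inequality. (The deficit equals ||v − Σ <v,e_j> e_j||^2, the squared distance from v to span{e_j}.)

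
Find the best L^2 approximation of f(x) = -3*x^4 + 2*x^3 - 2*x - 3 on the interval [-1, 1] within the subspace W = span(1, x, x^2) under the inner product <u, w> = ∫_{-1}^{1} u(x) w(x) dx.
g(x) = -18*x^2/7 - 4*x/5 - 96/35

The best approximation g ∈ W is the orthogonal projection of f onto W. Writing g = a_0 + a_1 x + a_2 x^2, the coefficients solve the normal equations G · a = b where
  G_{ij} = <φ_i, φ_j> and b_i = <f, φ_i>, with φ_0 = 1, φ_1 = x, φ_2 = x^2.
G =
  [2, 0, 2/3]
  [0, 2/3, 0]
  [2/3, 0, 2/5],
b = (-36/5, -8/15, -20/7).
Solving gives a_0 = -96/35, a_1 = -4/5, a_2 = -18/7, so
  g(x) = -18*x^2/7 - 4*x/5 - 96/35.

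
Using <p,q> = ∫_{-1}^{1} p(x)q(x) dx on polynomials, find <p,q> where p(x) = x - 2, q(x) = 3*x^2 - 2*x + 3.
<p,q> = -52/3

Expand the product: p(x)·q(x) = 3*x^3 - 8*x^2 + 7*x - 6.
∫_{-1}^{1} of each monomial x^k gives [2/(k+1) if k even, 0 if k odd]. Integrating term-by-term (or equivalently evaluating the antiderivative F(x) = 3*x^4/4 - 8*x^3/3 + 7*x^2/2 - 6*x at the endpoints):
  F(1) − F(−1) = -53/12 − (155/12) = -52/3.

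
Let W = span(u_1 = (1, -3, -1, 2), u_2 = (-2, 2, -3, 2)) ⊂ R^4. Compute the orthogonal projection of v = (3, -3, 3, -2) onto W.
proj_W(v) = (410/157, -490/157, 515/157, -290/157)

Set up U = [u_1 | ... | u_2] ∈ R^(4×2). The projector onto W = col(U) is P = U (U^T U)^(-1) U^T.
Compute U^T U =
  [15, -1]
  [-1, 21],
and U^T v = (5, -25).
Solve U^T U · c = U^T v for the coefficients: c = (40/157, -185/157). The projection is proj_W(v) = U c.
Check: (v - proj_W(v)) · u_1 = 0  (should be 0).
Check: (v - proj_W(v)) · u_2 = 0  (should be 0).
Result: proj_W(v) = (410/157, -490/157, 515/157, -290/157).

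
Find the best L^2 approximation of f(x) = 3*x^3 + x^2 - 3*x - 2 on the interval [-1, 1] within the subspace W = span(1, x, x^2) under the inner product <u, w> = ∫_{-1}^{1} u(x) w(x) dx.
g(x) = x^2 - 6*x/5 - 2

The best approximation g ∈ W is the orthogonal projection of f onto W. Writing g = a_0 + a_1 x + a_2 x^2, the coefficients solve the normal equations G · a = b where
  G_{ij} = <φ_i, φ_j> and b_i = <f, φ_i>, with φ_0 = 1, φ_1 = x, φ_2 = x^2.
G =
  [2, 0, 2/3]
  [0, 2/3, 0]
  [2/3, 0, 2/5],
b = (-10/3, -4/5, -14/15).
Solving gives a_0 = -2, a_1 = -6/5, a_2 = 1, so
  g(x) = x^2 - 6*x/5 - 2.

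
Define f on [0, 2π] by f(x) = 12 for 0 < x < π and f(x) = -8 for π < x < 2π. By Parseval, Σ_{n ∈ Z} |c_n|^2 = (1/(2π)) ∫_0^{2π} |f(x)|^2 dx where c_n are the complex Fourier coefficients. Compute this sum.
Σ |c_n|^2 = 104

Parseval equates the L^2 energy of f (normalised by 1/(2π)) with the ℓ^2 sum of its Fourier coefficients: (1/(2π)) ∫_0^{2π} |f|^2 = Σ |c_n|^2.
Compute the left side: (1/(2π)) [∫_0^π 12^2 dx + ∫_π^{2π} (-8)^2 dx] = (1/(2π)) · (144π + 64π) = (144 + 64)/2 = 104.
So Σ_{n ∈ Z} |c_n|^2 = 104.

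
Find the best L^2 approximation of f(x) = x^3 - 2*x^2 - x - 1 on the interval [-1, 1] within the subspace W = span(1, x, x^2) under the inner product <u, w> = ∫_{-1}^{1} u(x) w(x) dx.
g(x) = -2*x^2 - 2*x/5 - 1

The best approximation g ∈ W is the orthogonal projection of f onto W. Writing g = a_0 + a_1 x + a_2 x^2, the coefficients solve the normal equations G · a = b where
  G_{ij} = <φ_i, φ_j> and b_i = <f, φ_i>, with φ_0 = 1, φ_1 = x, φ_2 = x^2.
G =
  [2, 0, 2/3]
  [0, 2/3, 0]
  [2/3, 0, 2/5],
b = (-10/3, -4/15, -22/15).
Solving gives a_0 = -1, a_1 = -2/5, a_2 = -2, so
  g(x) = -2*x^2 - 2*x/5 - 1.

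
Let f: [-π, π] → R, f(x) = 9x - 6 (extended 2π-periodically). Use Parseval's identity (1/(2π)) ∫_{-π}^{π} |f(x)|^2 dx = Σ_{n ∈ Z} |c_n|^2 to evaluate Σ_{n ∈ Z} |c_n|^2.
Σ |c_n|^2 = 27π^2 + 36

Expand and integrate term by term over [-π, π]:
  ∫ (9x)^2 dx = 81·(2π^3/3); ∫ 2·9·(-6)·x dx = 0 (odd integrand); ∫ (-6)^2 dx = 36·2π.
So (1/(2π)) ∫_{-π}^{π} (9x - 6)^2 dx = 81π^2/3 + 36 = 27π^2 + 36.
Parseval ⇒ Σ |c_n|^2 = 27π^2 + 36.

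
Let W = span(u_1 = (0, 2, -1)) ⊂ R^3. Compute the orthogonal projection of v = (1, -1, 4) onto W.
proj_W(v) = (0, -12/5, 6/5)

Set up U = [u_1 | ... | u_1] ∈ R^(3×1). The projector onto W = col(U) is P = U (U^T U)^(-1) U^T.
Compute U^T U =
  [5],
and U^T v = (-6).
Solve U^T U · c = U^T v for the coefficients: c = (-6/5). The projection is proj_W(v) = U c.
Check: (v - proj_W(v)) · u_1 = 0  (should be 0).
Result: proj_W(v) = (0, -12/5, 6/5).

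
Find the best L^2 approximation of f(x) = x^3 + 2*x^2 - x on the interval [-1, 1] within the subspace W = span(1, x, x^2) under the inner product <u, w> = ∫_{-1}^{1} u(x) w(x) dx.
g(x) = 2*x^2 - 2*x/5

The best approximation g ∈ W is the orthogonal projection of f onto W. Writing g = a_0 + a_1 x + a_2 x^2, the coefficients solve the normal equations G · a = b where
  G_{ij} = <φ_i, φ_j> and b_i = <f, φ_i>, with φ_0 = 1, φ_1 = x, φ_2 = x^2.
G =
  [2, 0, 2/3]
  [0, 2/3, 0]
  [2/3, 0, 2/5],
b = (4/3, -4/15, 4/5).
Solving gives a_0 = 0, a_1 = -2/5, a_2 = 2, so
  g(x) = 2*x^2 - 2*x/5.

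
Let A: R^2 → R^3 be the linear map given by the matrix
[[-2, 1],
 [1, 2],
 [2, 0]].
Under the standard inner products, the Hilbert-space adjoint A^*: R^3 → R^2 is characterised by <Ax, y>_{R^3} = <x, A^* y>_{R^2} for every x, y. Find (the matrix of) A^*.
A^* = A^T =
[[-2, 1, 2],
 [1, 2, 0]]

For real matrices with standard dot products, the defining identity <Ax, y> = <x, A^* y> gives (Ax)^T y = x^T (A^*) y, i.e. x^T A^T y = x^T (A^*) y. Since this holds for all x, y, we must have A^* = A^T. Therefore
A^* =
[[-2, 1, 2],
 [1, 2, 0]].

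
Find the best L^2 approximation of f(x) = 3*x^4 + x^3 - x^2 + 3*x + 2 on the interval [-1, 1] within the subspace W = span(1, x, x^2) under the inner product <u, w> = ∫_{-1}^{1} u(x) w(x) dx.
g(x) = 11*x^2/7 + 18*x/5 + 61/35

The best approximation g ∈ W is the orthogonal projection of f onto W. Writing g = a_0 + a_1 x + a_2 x^2, the coefficients solve the normal equations G · a = b where
  G_{ij} = <φ_i, φ_j> and b_i = <f, φ_i>, with φ_0 = 1, φ_1 = x, φ_2 = x^2.
G =
  [2, 0, 2/3]
  [0, 2/3, 0]
  [2/3, 0, 2/5],
b = (68/15, 12/5, 188/105).
Solving gives a_0 = 61/35, a_1 = 18/5, a_2 = 11/7, so
  g(x) = 11*x^2/7 + 18*x/5 + 61/35.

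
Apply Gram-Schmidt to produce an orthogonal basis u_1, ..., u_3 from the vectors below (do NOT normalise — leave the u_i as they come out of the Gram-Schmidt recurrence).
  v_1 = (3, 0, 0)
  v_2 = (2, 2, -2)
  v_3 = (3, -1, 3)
Orthogonal basis:
  u_1 = (3, 0, 0)
  u_2 = (0, 2, -2)
  u_3 = (0, 1, 1)

Apply the Gram-Schmidt recurrence
  u_1 = v_1
  u_i = v_i − Σ_{j<i} ((v_i · u_j) / (u_j · u_j)) · u_j.

Step by step this gives:
  u_1 = (3, 0, 0)
  u_2 = (0, 2, -2)
  u_3 = (0, 1, 1)

Orthogonality check:
  u_2 · u_1 = 0 (should be 0)
  u_3 · u_1 = 0 (should be 0)
  u_3 · u_2 = 0 (should be 0)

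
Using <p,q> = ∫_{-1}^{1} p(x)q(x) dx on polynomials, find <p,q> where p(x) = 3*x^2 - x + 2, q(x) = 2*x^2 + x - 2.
<p,q> = -38/5

Expand the product: p(x)·q(x) = 6*x^4 + x^3 - 3*x^2 + 4*x - 4.
∫_{-1}^{1} of each monomial x^k gives [2/(k+1) if k even, 0 if k odd]. Integrating term-by-term (or equivalently evaluating the antiderivative F(x) = 6*x^5/5 + x^4/4 - x^3 + 2*x^2 - 4*x at the endpoints):
  F(1) − F(−1) = -31/20 − (121/20) = -38/5.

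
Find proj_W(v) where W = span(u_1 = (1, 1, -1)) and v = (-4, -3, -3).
proj_W(v) = (-4/3, -4/3, 4/3)

Set up U = [u_1 | ... | u_1] ∈ R^(3×1). The projector onto W = col(U) is P = U (U^T U)^(-1) U^T.
Compute U^T U =
  [3],
and U^T v = (-4).
Solve U^T U · c = U^T v for the coefficients: c = (-4/3). The projection is proj_W(v) = U c.
Check: (v - proj_W(v)) · u_1 = 0  (should be 0).
Result: proj_W(v) = (-4/3, -4/3, 4/3).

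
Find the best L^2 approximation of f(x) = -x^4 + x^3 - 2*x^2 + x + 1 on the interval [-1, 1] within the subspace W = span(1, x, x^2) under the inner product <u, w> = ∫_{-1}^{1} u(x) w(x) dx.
g(x) = -20*x^2/7 + 8*x/5 + 38/35

The best approximation g ∈ W is the orthogonal projection of f onto W. Writing g = a_0 + a_1 x + a_2 x^2, the coefficients solve the normal equations G · a = b where
  G_{ij} = <φ_i, φ_j> and b_i = <f, φ_i>, with φ_0 = 1, φ_1 = x, φ_2 = x^2.
G =
  [2, 0, 2/3]
  [0, 2/3, 0]
  [2/3, 0, 2/5],
b = (4/15, 16/15, -44/105).
Solving gives a_0 = 38/35, a_1 = 8/5, a_2 = -20/7, so
  g(x) = -20*x^2/7 + 8*x/5 + 38/35.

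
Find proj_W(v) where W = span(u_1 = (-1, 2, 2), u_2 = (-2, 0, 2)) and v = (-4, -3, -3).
proj_W(v) = (-14/9, -38/9, -5/9)

Set up U = [u_1 | ... | u_2] ∈ R^(3×2). The projector onto W = col(U) is P = U (U^T U)^(-1) U^T.
Compute U^T U =
  [9, 6]
  [6, 8],
and U^T v = (-8, 2).
Solve U^T U · c = U^T v for the coefficients: c = (-19/9, 11/6). The projection is proj_W(v) = U c.
Check: (v - proj_W(v)) · u_1 = 0  (should be 0).
Check: (v - proj_W(v)) · u_2 = 0  (should be 0).
Result: proj_W(v) = (-14/9, -38/9, -5/9).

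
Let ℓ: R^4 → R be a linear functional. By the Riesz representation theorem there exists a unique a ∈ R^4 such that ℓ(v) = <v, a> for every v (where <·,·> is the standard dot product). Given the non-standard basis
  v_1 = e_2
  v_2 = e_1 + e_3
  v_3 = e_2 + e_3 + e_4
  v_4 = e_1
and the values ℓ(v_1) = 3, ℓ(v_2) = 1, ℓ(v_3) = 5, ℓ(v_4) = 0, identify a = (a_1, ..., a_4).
a = (0, 3, 1, 1)

Write a = (a_1, ..., a_4) in the standard basis. For each basis vector v_i, ℓ(v_i) = <v_i, a> is a linear equation in the a_j's. Collect the n equations into a matrix system V a = ℓ, where row i of V is v_i (expressed in the standard basis). Since V is invertible (lower-triangular with 1s on the diagonal, up to permutation), solve by back-substitution:
  V =
[[0, 1, 0, 0],
 [1, 0, 1, 0],
 [0, 1, 1, 1],
 [1, 0, 0, 0]]
  V a = (3, 1, 5, 0)
Solving gives a = (0, 3, 1, 1).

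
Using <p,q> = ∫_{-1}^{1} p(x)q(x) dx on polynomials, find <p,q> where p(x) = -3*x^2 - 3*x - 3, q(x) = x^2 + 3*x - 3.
<p,q> = 74/5

Expand the product: p(x)·q(x) = -3*x^4 - 12*x^3 - 3*x^2 + 9.
∫_{-1}^{1} of each monomial x^k gives [2/(k+1) if k even, 0 if k odd]. Integrating term-by-term (or equivalently evaluating the antiderivative F(x) = -3*x^5/5 - 3*x^4 - x^3 + 9*x at the endpoints):
  F(1) − F(−1) = 22/5 − (-52/5) = 74/5.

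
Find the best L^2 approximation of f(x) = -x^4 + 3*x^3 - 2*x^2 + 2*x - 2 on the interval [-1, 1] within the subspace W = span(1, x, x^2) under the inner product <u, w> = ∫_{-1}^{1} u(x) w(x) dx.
g(x) = -20*x^2/7 + 19*x/5 - 67/35

The best approximation g ∈ W is the orthogonal projection of f onto W. Writing g = a_0 + a_1 x + a_2 x^2, the coefficients solve the normal equations G · a = b where
  G_{ij} = <φ_i, φ_j> and b_i = <f, φ_i>, with φ_0 = 1, φ_1 = x, φ_2 = x^2.
G =
  [2, 0, 2/3]
  [0, 2/3, 0]
  [2/3, 0, 2/5],
b = (-86/15, 38/15, -254/105).
Solving gives a_0 = -67/35, a_1 = 19/5, a_2 = -20/7, so
  g(x) = -20*x^2/7 + 19*x/5 - 67/35.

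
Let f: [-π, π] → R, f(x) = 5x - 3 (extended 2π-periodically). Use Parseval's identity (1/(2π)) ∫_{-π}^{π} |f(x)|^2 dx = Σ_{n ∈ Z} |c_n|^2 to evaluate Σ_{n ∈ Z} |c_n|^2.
Σ |c_n|^2 = 25π^2/3 + 9

Expand and integrate term by term over [-π, π]:
  ∫ (5x)^2 dx = 25·(2π^3/3); ∫ 2·5·(-3)·x dx = 0 (odd integrand); ∫ (-3)^2 dx = 9·2π.
So (1/(2π)) ∫_{-π}^{π} (5x - 3)^2 dx = 25π^2/3 + 9 = 25π^2/3 + 9.
Parseval ⇒ Σ |c_n|^2 = 25π^2/3 + 9.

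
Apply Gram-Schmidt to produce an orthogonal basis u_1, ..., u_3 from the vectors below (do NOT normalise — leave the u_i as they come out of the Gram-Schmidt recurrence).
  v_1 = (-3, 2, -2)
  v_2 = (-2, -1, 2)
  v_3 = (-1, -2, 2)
Orthogonal basis:
  u_1 = (-3, 2, -2)
  u_2 = (-2, -1, 2)
  u_3 = (-16/153, -80/153, -56/153)

Apply the Gram-Schmidt recurrence
  u_1 = v_1
  u_i = v_i − Σ_{j<i} ((v_i · u_j) / (u_j · u_j)) · u_j.

Step by step this gives:
  u_1 = (-3, 2, -2)
  u_2 = (-2, -1, 2)
  u_3 = (-16/153, -80/153, -56/153)

Orthogonality check:
  u_2 · u_1 = 0 (should be 0)
  u_3 · u_1 = 0 (should be 0)
  u_3 · u_2 = 0 (should be 0)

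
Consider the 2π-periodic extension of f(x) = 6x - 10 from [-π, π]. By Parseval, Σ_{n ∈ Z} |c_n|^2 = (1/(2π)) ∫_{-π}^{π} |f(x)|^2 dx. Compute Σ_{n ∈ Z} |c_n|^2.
Σ |c_n|^2 = 12π^2 + 100

Expand and integrate term by term over [-π, π]:
  ∫ (6x)^2 dx = 36·(2π^3/3); ∫ 2·6·(-10)·x dx = 0 (odd integrand); ∫ (-10)^2 dx = 100·2π.
So (1/(2π)) ∫_{-π}^{π} (6x - 10)^2 dx = 36π^2/3 + 100 = 12π^2 + 100.
Parseval ⇒ Σ |c_n|^2 = 12π^2 + 100.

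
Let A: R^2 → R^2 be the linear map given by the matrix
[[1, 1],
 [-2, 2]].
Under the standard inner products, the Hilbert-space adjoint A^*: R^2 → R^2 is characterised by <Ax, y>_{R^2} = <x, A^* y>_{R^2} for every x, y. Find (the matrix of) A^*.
A^* = A^T =
[[1, -2],
 [1, 2]]

For real matrices with standard dot products, the defining identity <Ax, y> = <x, A^* y> gives (Ax)^T y = x^T (A^*) y, i.e. x^T A^T y = x^T (A^*) y. Since this holds for all x, y, we must have A^* = A^T. Therefore
A^* =
[[1, -2],
 [1, 2]].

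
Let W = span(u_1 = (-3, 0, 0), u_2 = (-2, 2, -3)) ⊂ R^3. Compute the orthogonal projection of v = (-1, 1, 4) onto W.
proj_W(v) = (-1, -20/13, 30/13)

Set up U = [u_1 | ... | u_2] ∈ R^(3×2). The projector onto W = col(U) is P = U (U^T U)^(-1) U^T.
Compute U^T U =
  [9, 6]
  [6, 17],
and U^T v = (3, -8).
Solve U^T U · c = U^T v for the coefficients: c = (11/13, -10/13). The projection is proj_W(v) = U c.
Check: (v - proj_W(v)) · u_1 = 0  (should be 0).
Check: (v - proj_W(v)) · u_2 = 0  (should be 0).
Result: proj_W(v) = (-1, -20/13, 30/13).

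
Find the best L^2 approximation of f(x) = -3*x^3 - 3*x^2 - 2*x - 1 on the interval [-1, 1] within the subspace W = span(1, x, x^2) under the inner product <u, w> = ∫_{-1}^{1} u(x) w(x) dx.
g(x) = -3*x^2 - 19*x/5 - 1

The best approximation g ∈ W is the orthogonal projection of f onto W. Writing g = a_0 + a_1 x + a_2 x^2, the coefficients solve the normal equations G · a = b where
  G_{ij} = <φ_i, φ_j> and b_i = <f, φ_i>, with φ_0 = 1, φ_1 = x, φ_2 = x^2.
G =
  [2, 0, 2/3]
  [0, 2/3, 0]
  [2/3, 0, 2/5],
b = (-4, -38/15, -28/15).
Solving gives a_0 = -1, a_1 = -19/5, a_2 = -3, so
  g(x) = -3*x^2 - 19*x/5 - 1.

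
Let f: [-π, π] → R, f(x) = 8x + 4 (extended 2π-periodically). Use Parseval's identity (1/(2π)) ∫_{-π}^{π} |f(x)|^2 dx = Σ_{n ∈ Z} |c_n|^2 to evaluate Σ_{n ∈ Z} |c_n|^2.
Σ |c_n|^2 = 64π^2/3 + 16

Expand and integrate term by term over [-π, π]:
  ∫ (8x)^2 dx = 64·(2π^3/3); ∫ 2·8·(4)·x dx = 0 (odd integrand); ∫ 4^2 dx = 16·2π.
So (1/(2π)) ∫_{-π}^{π} (8x + 4)^2 dx = 64π^2/3 + 16 = 64π^2/3 + 16.
Parseval ⇒ Σ |c_n|^2 = 64π^2/3 + 16.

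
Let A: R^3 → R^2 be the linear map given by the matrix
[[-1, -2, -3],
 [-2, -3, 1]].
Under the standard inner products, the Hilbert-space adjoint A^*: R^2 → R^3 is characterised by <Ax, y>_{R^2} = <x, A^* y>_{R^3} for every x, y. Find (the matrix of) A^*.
A^* = A^T =
[[-1, -2],
 [-2, -3],
 [-3, 1]]

For real matrices with standard dot products, the defining identity <Ax, y> = <x, A^* y> gives (Ax)^T y = x^T (A^*) y, i.e. x^T A^T y = x^T (A^*) y. Since this holds for all x, y, we must have A^* = A^T. Therefore
A^* =
[[-1, -2],
 [-2, -3],
 [-3, 1]].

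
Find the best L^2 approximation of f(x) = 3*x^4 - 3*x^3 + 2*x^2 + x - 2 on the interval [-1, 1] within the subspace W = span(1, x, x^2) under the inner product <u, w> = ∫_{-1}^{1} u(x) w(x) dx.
g(x) = 32*x^2/7 - 4*x/5 - 79/35

The best approximation g ∈ W is the orthogonal projection of f onto W. Writing g = a_0 + a_1 x + a_2 x^2, the coefficients solve the normal equations G · a = b where
  G_{ij} = <φ_i, φ_j> and b_i = <f, φ_i>, with φ_0 = 1, φ_1 = x, φ_2 = x^2.
G =
  [2, 0, 2/3]
  [0, 2/3, 0]
  [2/3, 0, 2/5],
b = (-22/15, -8/15, 34/105).
Solving gives a_0 = -79/35, a_1 = -4/5, a_2 = 32/7, so
  g(x) = 32*x^2/7 - 4*x/5 - 79/35.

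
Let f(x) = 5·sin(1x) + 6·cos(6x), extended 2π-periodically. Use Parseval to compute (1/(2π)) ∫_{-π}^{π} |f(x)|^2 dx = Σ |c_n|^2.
Σ |c_n|^2 = 61/2

Expand |f|^2 and use orthogonality of {sin(nx), cos(mx)} on [-π, π]:
  ∫_{-π}^{π} sin(nx)^2 dx = π, ∫ cos(mx)^2 dx = π, and cross terms integrate to 0.
So ∫_{-π}^{π} f(x)^2 dx = 5^2 · π + 6^2 · π = (25 + 36)π.
Divide by 2π: (25 + 36)/2 = 61/2.
By Parseval, this equals Σ |c_n|^2.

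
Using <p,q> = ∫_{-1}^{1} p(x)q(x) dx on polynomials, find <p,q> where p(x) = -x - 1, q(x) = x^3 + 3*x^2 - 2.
<p,q> = 8/5

Expand the product: p(x)·q(x) = -x^4 - 4*x^3 - 3*x^2 + 2*x + 2.
∫_{-1}^{1} of each monomial x^k gives [2/(k+1) if k even, 0 if k odd]. Integrating term-by-term (or equivalently evaluating the antiderivative F(x) = -x^5/5 - x^4 - x^3 + x^2 + 2*x at the endpoints):
  F(1) − F(−1) = 4/5 − (-4/5) = 8/5.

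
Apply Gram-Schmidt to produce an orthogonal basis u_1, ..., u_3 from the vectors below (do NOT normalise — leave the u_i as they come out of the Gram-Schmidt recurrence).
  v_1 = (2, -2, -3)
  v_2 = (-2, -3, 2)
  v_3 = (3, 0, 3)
Orthogonal basis:
  u_1 = (2, -2, -3)
  u_2 = (-26/17, -59/17, 22/17)
  u_3 = (23/7, -46/91, 230/91)

Apply the Gram-Schmidt recurrence
  u_1 = v_1
  u_i = v_i − Σ_{j<i} ((v_i · u_j) / (u_j · u_j)) · u_j.

Step by step this gives:
  u_1 = (2, -2, -3)
  u_2 = (-26/17, -59/17, 22/17)
  u_3 = (23/7, -46/91, 230/91)

Orthogonality check:
  u_2 · u_1 = 0 (should be 0)
  u_3 · u_1 = 0 (should be 0)
  u_3 · u_2 = 0 (should be 0)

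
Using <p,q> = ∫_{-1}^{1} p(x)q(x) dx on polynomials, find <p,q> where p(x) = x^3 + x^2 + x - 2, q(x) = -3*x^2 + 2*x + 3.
<p,q> = -76/15

Expand the product: p(x)·q(x) = -3*x^5 - x^4 + 2*x^3 + 11*x^2 - x - 6.
∫_{-1}^{1} of each monomial x^k gives [2/(k+1) if k even, 0 if k odd]. Integrating term-by-term (or equivalently evaluating the antiderivative F(x) = -x^6/2 - x^5/5 + x^4/2 + 11*x^3/3 - x^2/2 - 6*x at the endpoints):
  F(1) − F(−1) = -91/30 − (61/30) = -76/15.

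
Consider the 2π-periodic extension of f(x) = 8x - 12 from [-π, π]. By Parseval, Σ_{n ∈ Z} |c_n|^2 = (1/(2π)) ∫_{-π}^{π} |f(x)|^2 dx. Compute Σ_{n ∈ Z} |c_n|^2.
Σ |c_n|^2 = 64π^2/3 + 144

Expand and integrate term by term over [-π, π]:
  ∫ (8x)^2 dx = 64·(2π^3/3); ∫ 2·8·(-12)·x dx = 0 (odd integrand); ∫ (-12)^2 dx = 144·2π.
So (1/(2π)) ∫_{-π}^{π} (8x - 12)^2 dx = 64π^2/3 + 144 = 64π^2/3 + 144.
Parseval ⇒ Σ |c_n|^2 = 64π^2/3 + 144.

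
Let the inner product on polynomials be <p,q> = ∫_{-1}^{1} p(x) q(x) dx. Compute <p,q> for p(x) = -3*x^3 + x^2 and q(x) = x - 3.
<p,q> = -16/5

Expand the product: p(x)·q(x) = -3*x^4 + 10*x^3 - 3*x^2.
∫_{-1}^{1} of each monomial x^k gives [2/(k+1) if k even, 0 if k odd]. Integrating term-by-term (or equivalently evaluating the antiderivative F(x) = -3*x^5/5 + 5*x^4/2 - x^3 at the endpoints):
  F(1) − F(−1) = 9/10 − (41/10) = -16/5.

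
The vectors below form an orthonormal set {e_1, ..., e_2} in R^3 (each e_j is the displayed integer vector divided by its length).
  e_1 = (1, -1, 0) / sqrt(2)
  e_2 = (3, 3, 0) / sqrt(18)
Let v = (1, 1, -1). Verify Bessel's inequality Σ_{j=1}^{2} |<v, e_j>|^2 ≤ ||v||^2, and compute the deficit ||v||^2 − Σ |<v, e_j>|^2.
Σ |<v, e_j>|^2 = 2; ||v||^2 = 3; deficit = 1

Write each e_j = u_j / sqrt(<u_j, u_j>) where u_j is the displayed integer vector. Then <v, e_j> = <v, u_j> / sqrt(<u_j, u_j>), so |<v, e_j>|^2 = <v, u_j>^2 / <u_j, u_j>.
Coefficients: <v, e_1> = 0/sqrt(2), <v, e_2> = 6/sqrt(18).
Square and sum: Σ |<v, e_j>|^2 = 2.
Compute ||v||^2 = v·v = 3.
Deficit = 3 − 2 = 1 ≥ 0, confirming Bessel's inequality. (The deficit equals ||v − Σ <v,e_j> e_j||^2, the squared distance from v to span{e_j}.)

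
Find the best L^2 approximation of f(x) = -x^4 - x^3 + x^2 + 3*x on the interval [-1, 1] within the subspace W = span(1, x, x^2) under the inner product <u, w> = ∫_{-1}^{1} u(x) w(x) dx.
g(x) = x^2/7 + 12*x/5 + 3/35

The best approximation g ∈ W is the orthogonal projection of f onto W. Writing g = a_0 + a_1 x + a_2 x^2, the coefficients solve the normal equations G · a = b where
  G_{ij} = <φ_i, φ_j> and b_i = <f, φ_i>, with φ_0 = 1, φ_1 = x, φ_2 = x^2.
G =
  [2, 0, 2/3]
  [0, 2/3, 0]
  [2/3, 0, 2/5],
b = (4/15, 8/5, 4/35).
Solving gives a_0 = 3/35, a_1 = 12/5, a_2 = 1/7, so
  g(x) = x^2/7 + 12*x/5 + 3/35.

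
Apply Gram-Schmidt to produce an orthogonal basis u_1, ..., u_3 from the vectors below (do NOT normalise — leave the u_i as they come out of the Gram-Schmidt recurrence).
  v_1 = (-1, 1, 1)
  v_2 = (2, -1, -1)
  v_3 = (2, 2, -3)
Orthogonal basis:
  u_1 = (-1, 1, 1)
  u_2 = (2/3, 1/3, 1/3)
  u_3 = (0, 5/2, -5/2)

Apply the Gram-Schmidt recurrence
  u_1 = v_1
  u_i = v_i − Σ_{j<i} ((v_i · u_j) / (u_j · u_j)) · u_j.

Step by step this gives:
  u_1 = (-1, 1, 1)
  u_2 = (2/3, 1/3, 1/3)
  u_3 = (0, 5/2, -5/2)

Orthogonality check:
  u_2 · u_1 = 0 (should be 0)
  u_3 · u_1 = 0 (should be 0)
  u_3 · u_2 = 0 (should be 0)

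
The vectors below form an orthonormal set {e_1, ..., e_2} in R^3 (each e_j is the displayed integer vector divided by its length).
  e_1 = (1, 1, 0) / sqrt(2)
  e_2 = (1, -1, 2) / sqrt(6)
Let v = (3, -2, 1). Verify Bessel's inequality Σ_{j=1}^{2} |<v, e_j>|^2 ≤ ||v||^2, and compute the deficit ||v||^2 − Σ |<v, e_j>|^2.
Σ |<v, e_j>|^2 = 26/3; ||v||^2 = 14; deficit = 16/3

Write each e_j = u_j / sqrt(<u_j, u_j>) where u_j is the displayed integer vector. Then <v, e_j> = <v, u_j> / sqrt(<u_j, u_j>), so |<v, e_j>|^2 = <v, u_j>^2 / <u_j, u_j>.
Coefficients: <v, e_1> = 1/sqrt(2), <v, e_2> = 7/sqrt(6).
Square and sum: Σ |<v, e_j>|^2 = 26/3.
Compute ||v||^2 = v·v = 14.
Deficit = 14 − 26/3 = 16/3 ≥ 0, confirming Bessel's inequality. (The deficit equals ||v − Σ <v,e_j> e_j||^2, the squared distance from v to span{e_j}.)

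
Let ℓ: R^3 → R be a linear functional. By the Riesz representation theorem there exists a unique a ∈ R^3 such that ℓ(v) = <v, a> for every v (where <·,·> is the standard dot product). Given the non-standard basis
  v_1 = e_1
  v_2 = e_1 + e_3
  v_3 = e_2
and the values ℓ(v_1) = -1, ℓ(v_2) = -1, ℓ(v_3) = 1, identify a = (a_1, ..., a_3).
a = (-1, 1, 0)

Write a = (a_1, ..., a_3) in the standard basis. For each basis vector v_i, ℓ(v_i) = <v_i, a> is a linear equation in the a_j's. Collect the n equations into a matrix system V a = ℓ, where row i of V is v_i (expressed in the standard basis). Since V is invertible (lower-triangular with 1s on the diagonal, up to permutation), solve by back-substitution:
  V =
[[1, 0, 0],
 [1, 0, 1],
 [0, 1, 0]]
  V a = (-1, -1, 1)
Solving gives a = (-1, 1, 0).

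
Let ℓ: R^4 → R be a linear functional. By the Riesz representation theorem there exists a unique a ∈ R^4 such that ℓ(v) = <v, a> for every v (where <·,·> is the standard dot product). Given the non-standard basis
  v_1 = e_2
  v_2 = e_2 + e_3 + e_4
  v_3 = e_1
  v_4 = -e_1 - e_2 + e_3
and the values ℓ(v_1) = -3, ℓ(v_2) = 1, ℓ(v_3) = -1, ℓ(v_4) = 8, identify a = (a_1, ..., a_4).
a = (-1, -3, 4, 0)

Write a = (a_1, ..., a_4) in the standard basis. For each basis vector v_i, ℓ(v_i) = <v_i, a> is a linear equation in the a_j's. Collect the n equations into a matrix system V a = ℓ, where row i of V is v_i (expressed in the standard basis). Since V is invertible (lower-triangular with 1s on the diagonal, up to permutation), solve by back-substitution:
  V =
[[0, 1, 0, 0],
 [0, 1, 1, 1],
 [1, 0, 0, 0],
 [-1, -1, 1, 0]]
  V a = (-3, 1, -1, 8)
Solving gives a = (-1, -3, 4, 0).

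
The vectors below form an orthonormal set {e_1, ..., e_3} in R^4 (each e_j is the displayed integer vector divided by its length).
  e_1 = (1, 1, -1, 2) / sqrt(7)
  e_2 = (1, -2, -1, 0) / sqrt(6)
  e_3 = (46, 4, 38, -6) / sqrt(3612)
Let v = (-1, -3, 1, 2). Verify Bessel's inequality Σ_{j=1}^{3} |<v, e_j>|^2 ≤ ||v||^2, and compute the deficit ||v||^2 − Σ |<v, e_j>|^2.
Σ |<v, e_j>|^2 = 133/43; ||v||^2 = 15; deficit = 512/43

Write each e_j = u_j / sqrt(<u_j, u_j>) where u_j is the displayed integer vector. Then <v, e_j> = <v, u_j> / sqrt(<u_j, u_j>), so |<v, e_j>|^2 = <v, u_j>^2 / <u_j, u_j>.
Coefficients: <v, e_1> = -1/sqrt(7), <v, e_2> = 4/sqrt(6), <v, e_3> = -32/sqrt(3612).
Square and sum: Σ |<v, e_j>|^2 = 133/43.
Compute ||v||^2 = v·v = 15.
Deficit = 15 − 133/43 = 512/43 ≥ 0, confirming Bessel's inequality. (The deficit equals ||v − Σ <v,e_j> e_j||^2, the squared distance from v to span{e_j}.)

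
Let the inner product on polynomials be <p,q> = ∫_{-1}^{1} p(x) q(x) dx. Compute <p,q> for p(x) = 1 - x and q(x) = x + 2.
<p,q> = 10/3

Expand the product: p(x)·q(x) = -x^2 - x + 2.
∫_{-1}^{1} of each monomial x^k gives [2/(k+1) if k even, 0 if k odd]. Integrating term-by-term (or equivalently evaluating the antiderivative F(x) = -x^3/3 - x^2/2 + 2*x at the endpoints):
  F(1) − F(−1) = 7/6 − (-13/6) = 10/3.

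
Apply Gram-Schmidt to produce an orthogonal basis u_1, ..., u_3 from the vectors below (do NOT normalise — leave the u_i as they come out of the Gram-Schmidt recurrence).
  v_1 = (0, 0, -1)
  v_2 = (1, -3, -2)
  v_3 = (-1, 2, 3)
Orthogonal basis:
  u_1 = (0, 0, -1)
  u_2 = (1, -3, 0)
  u_3 = (-3/10, -1/10, 0)

Apply the Gram-Schmidt recurrence
  u_1 = v_1
  u_i = v_i − Σ_{j<i} ((v_i · u_j) / (u_j · u_j)) · u_j.

Step by step this gives:
  u_1 = (0, 0, -1)
  u_2 = (1, -3, 0)
  u_3 = (-3/10, -1/10, 0)

Orthogonality check:
  u_2 · u_1 = 0 (should be 0)
  u_3 · u_1 = 0 (should be 0)
  u_3 · u_2 = 0 (should be 0)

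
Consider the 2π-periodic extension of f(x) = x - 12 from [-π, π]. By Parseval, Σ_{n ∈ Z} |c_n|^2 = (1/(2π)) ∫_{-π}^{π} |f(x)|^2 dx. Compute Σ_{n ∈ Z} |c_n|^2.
Σ |c_n|^2 = π^2/3 + 144

Expand and integrate term by term over [-π, π]:
  ∫ (x)^2 dx = 1·(2π^3/3); ∫ 2·1·(-12)·x dx = 0 (odd integrand); ∫ (-12)^2 dx = 144·2π.
So (1/(2π)) ∫_{-π}^{π} (x - 12)^2 dx = 1π^2/3 + 144 = π^2/3 + 144.
Parseval ⇒ Σ |c_n|^2 = π^2/3 + 144.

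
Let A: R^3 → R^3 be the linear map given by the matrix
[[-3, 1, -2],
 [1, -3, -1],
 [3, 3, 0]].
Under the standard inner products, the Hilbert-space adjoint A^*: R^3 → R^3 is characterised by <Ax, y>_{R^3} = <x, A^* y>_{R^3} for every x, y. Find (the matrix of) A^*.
A^* = A^T =
[[-3, 1, 3],
 [1, -3, 3],
 [-2, -1, 0]]

For real matrices with standard dot products, the defining identity <Ax, y> = <x, A^* y> gives (Ax)^T y = x^T (A^*) y, i.e. x^T A^T y = x^T (A^*) y. Since this holds for all x, y, we must have A^* = A^T. Therefore
A^* =
[[-3, 1, 3],
 [1, -3, 3],
 [-2, -1, 0]].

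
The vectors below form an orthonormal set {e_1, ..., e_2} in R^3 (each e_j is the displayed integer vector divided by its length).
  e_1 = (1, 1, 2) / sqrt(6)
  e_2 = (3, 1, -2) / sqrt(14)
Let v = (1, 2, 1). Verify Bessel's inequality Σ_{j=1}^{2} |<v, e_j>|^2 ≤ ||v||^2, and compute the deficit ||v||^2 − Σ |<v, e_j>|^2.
Σ |<v, e_j>|^2 = 101/21; ||v||^2 = 6; deficit = 25/21

Write each e_j = u_j / sqrt(<u_j, u_j>) where u_j is the displayed integer vector. Then <v, e_j> = <v, u_j> / sqrt(<u_j, u_j>), so |<v, e_j>|^2 = <v, u_j>^2 / <u_j, u_j>.
Coefficients: <v, e_1> = 5/sqrt(6), <v, e_2> = 3/sqrt(14).
Square and sum: Σ |<v, e_j>|^2 = 101/21.
Compute ||v||^2 = v·v = 6.
Deficit = 6 − 101/21 = 25/21 ≥ 0, confirming Bessel's inequality. (The deficit equals ||v − Σ <v,e_j> e_j||^2, the squared distance from v to span{e_j}.)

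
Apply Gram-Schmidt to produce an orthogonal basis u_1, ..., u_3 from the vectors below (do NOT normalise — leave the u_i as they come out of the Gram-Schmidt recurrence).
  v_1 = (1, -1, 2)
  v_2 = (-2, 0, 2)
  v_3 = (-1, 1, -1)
Orthogonal basis:
  u_1 = (1, -1, 2)
  u_2 = (-7/3, 1/3, 4/3)
  u_3 = (1/11, 3/11, 1/11)

Apply the Gram-Schmidt recurrence
  u_1 = v_1
  u_i = v_i − Σ_{j<i} ((v_i · u_j) / (u_j · u_j)) · u_j.

Step by step this gives:
  u_1 = (1, -1, 2)
  u_2 = (-7/3, 1/3, 4/3)
  u_3 = (1/11, 3/11, 1/11)

Orthogonality check:
  u_2 · u_1 = 0 (should be 0)
  u_3 · u_1 = 0 (should be 0)
  u_3 · u_2 = 0 (should be 0)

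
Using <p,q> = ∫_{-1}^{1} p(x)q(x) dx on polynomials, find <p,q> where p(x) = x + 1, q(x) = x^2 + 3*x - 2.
<p,q> = -4/3

Expand the product: p(x)·q(x) = x^3 + 4*x^2 + x - 2.
∫_{-1}^{1} of each monomial x^k gives [2/(k+1) if k even, 0 if k odd]. Integrating term-by-term (or equivalently evaluating the antiderivative F(x) = x^4/4 + 4*x^3/3 + x^2/2 - 2*x at the endpoints):
  F(1) − F(−1) = 1/12 − (17/12) = -4/3.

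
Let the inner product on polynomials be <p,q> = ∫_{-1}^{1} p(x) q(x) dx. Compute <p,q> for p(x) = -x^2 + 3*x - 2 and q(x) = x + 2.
<p,q> = -22/3

Expand the product: p(x)·q(x) = -x^3 + x^2 + 4*x - 4.
∫_{-1}^{1} of each monomial x^k gives [2/(k+1) if k even, 0 if k odd]. Integrating term-by-term (or equivalently evaluating the antiderivative F(x) = -x^4/4 + x^3/3 + 2*x^2 - 4*x at the endpoints):
  F(1) − F(−1) = -23/12 − (65/12) = -22/3.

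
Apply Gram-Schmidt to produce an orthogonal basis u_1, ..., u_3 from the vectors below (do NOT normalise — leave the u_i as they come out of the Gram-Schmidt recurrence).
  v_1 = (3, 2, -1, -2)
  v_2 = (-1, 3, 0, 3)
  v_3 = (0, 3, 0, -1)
Orthogonal basis:
  u_1 = (3, 2, -1, -2)
  u_2 = (-1/2, 10/3, -1/6, 8/3)
  u_3 = (-42/37, 263/333, 170/333, -389/333)

Apply the Gram-Schmidt recurrence
  u_1 = v_1
  u_i = v_i − Σ_{j<i} ((v_i · u_j) / (u_j · u_j)) · u_j.

Step by step this gives:
  u_1 = (3, 2, -1, -2)
  u_2 = (-1/2, 10/3, -1/6, 8/3)
  u_3 = (-42/37, 263/333, 170/333, -389/333)

Orthogonality check:
  u_2 · u_1 = 0 (should be 0)
  u_3 · u_1 = 0 (should be 0)
  u_3 · u_2 = 0 (should be 0)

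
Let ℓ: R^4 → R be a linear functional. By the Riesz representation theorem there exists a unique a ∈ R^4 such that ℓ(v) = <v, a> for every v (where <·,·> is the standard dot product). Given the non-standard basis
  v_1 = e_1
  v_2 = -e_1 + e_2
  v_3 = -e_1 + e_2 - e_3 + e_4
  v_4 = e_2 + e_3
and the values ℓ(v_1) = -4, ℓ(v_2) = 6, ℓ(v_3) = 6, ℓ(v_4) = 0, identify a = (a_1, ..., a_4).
a = (-4, 2, -2, -2)

Write a = (a_1, ..., a_4) in the standard basis. For each basis vector v_i, ℓ(v_i) = <v_i, a> is a linear equation in the a_j's. Collect the n equations into a matrix system V a = ℓ, where row i of V is v_i (expressed in the standard basis). Since V is invertible (lower-triangular with 1s on the diagonal, up to permutation), solve by back-substitution:
  V =
[[1, 0, 0, 0],
 [-1, 1, 0, 0],
 [-1, 1, -1, 1],
 [0, 1, 1, 0]]
  V a = (-4, 6, 6, 0)
Solving gives a = (-4, 2, -2, -2).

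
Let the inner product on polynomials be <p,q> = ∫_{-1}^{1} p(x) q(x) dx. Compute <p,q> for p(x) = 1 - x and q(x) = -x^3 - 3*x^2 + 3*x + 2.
<p,q> = 2/5

Expand the product: p(x)·q(x) = x^4 + 2*x^3 - 6*x^2 + x + 2.
∫_{-1}^{1} of each monomial x^k gives [2/(k+1) if k even, 0 if k odd]. Integrating term-by-term (or equivalently evaluating the antiderivative F(x) = x^5/5 + x^4/2 - 2*x^3 + x^2/2 + 2*x at the endpoints):
  F(1) − F(−1) = 6/5 − (4/5) = 2/5.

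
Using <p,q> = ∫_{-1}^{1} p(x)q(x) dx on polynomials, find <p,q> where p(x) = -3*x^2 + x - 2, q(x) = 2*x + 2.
<p,q> = -32/3

Expand the product: p(x)·q(x) = -6*x^3 - 4*x^2 - 2*x - 4.
∫_{-1}^{1} of each monomial x^k gives [2/(k+1) if k even, 0 if k odd]. Integrating term-by-term (or equivalently evaluating the antiderivative F(x) = -3*x^4/2 - 4*x^3/3 - x^2 - 4*x at the endpoints):
  F(1) − F(−1) = -47/6 − (17/6) = -32/3.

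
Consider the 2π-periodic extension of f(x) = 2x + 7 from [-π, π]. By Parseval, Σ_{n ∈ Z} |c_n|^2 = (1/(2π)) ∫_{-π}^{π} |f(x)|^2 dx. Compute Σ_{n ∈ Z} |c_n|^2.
Σ |c_n|^2 = 4π^2/3 + 49

Expand and integrate term by term over [-π, π]:
  ∫ (2x)^2 dx = 4·(2π^3/3); ∫ 2·2·(7)·x dx = 0 (odd integrand); ∫ 7^2 dx = 49·2π.
So (1/(2π)) ∫_{-π}^{π} (2x + 7)^2 dx = 4π^2/3 + 49 = 4π^2/3 + 49.
Parseval ⇒ Σ |c_n|^2 = 4π^2/3 + 49.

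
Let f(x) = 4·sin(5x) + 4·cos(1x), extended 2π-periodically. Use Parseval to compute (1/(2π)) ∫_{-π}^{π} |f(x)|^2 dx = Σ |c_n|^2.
Σ |c_n|^2 = 16

Expand |f|^2 and use orthogonality of {sin(nx), cos(mx)} on [-π, π]:
  ∫_{-π}^{π} sin(nx)^2 dx = π, ∫ cos(mx)^2 dx = π, and cross terms integrate to 0.
So ∫_{-π}^{π} f(x)^2 dx = 4^2 · π + 4^2 · π = (16 + 16)π.
Divide by 2π: (16 + 16)/2 = 16.
By Parseval, this equals Σ |c_n|^2.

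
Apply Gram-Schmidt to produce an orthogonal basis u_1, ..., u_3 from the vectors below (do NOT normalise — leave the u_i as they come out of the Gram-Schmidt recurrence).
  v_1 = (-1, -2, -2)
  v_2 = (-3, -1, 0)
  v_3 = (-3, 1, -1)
Orthogonal basis:
  u_1 = (-1, -2, -2)
  u_2 = (-22/9, 1/9, 10/9)
  u_3 = (-34/65, 102/65, -17/13)

Apply the Gram-Schmidt recurrence
  u_1 = v_1
  u_i = v_i − Σ_{j<i} ((v_i · u_j) / (u_j · u_j)) · u_j.

Step by step this gives:
  u_1 = (-1, -2, -2)
  u_2 = (-22/9, 1/9, 10/9)
  u_3 = (-34/65, 102/65, -17/13)

Orthogonality check:
  u_2 · u_1 = 0 (should be 0)
  u_3 · u_1 = 0 (should be 0)
  u_3 · u_2 = 0 (should be 0)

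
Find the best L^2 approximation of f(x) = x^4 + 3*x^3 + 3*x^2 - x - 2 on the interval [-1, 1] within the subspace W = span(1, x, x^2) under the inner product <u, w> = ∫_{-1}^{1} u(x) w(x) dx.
g(x) = 27*x^2/7 + 4*x/5 - 73/35

The best approximation g ∈ W is the orthogonal projection of f onto W. Writing g = a_0 + a_1 x + a_2 x^2, the coefficients solve the normal equations G · a = b where
  G_{ij} = <φ_i, φ_j> and b_i = <f, φ_i>, with φ_0 = 1, φ_1 = x, φ_2 = x^2.
G =
  [2, 0, 2/3]
  [0, 2/3, 0]
  [2/3, 0, 2/5],
b = (-8/5, 8/15, 16/105).
Solving gives a_0 = -73/35, a_1 = 4/5, a_2 = 27/7, so
  g(x) = 27*x^2/7 + 4*x/5 - 73/35.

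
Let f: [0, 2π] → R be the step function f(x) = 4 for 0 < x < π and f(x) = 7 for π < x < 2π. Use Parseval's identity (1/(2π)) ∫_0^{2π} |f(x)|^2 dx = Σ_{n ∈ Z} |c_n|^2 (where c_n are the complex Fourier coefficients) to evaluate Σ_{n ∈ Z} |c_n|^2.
Σ |c_n|^2 = 65/2

Parseval equates the L^2 energy of f (normalised by 1/(2π)) with the ℓ^2 sum of its Fourier coefficients: (1/(2π)) ∫_0^{2π} |f|^2 = Σ |c_n|^2.
Compute the left side: (1/(2π)) [∫_0^π 4^2 dx + ∫_π^{2π} 7^2 dx] = (1/(2π)) · (16π + 49π) = (16 + 49)/2 = 65/2.
So Σ_{n ∈ Z} |c_n|^2 = 65/2.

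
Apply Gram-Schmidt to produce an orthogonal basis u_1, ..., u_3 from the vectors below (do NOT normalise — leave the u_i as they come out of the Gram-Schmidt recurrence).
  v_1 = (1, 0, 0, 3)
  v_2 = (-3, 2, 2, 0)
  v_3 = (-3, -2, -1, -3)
Orthogonal basis:
  u_1 = (1, 0, 0, 3)
  u_2 = (-27/10, 2, 2, 9/10)
  u_3 = (-306/161, -310/161, -149/161, 102/161)

Apply the Gram-Schmidt recurrence
  u_1 = v_1
  u_i = v_i − Σ_{j<i} ((v_i · u_j) / (u_j · u_j)) · u_j.

Step by step this gives:
  u_1 = (1, 0, 0, 3)
  u_2 = (-27/10, 2, 2, 9/10)
  u_3 = (-306/161, -310/161, -149/161, 102/161)

Orthogonality check:
  u_2 · u_1 = 0 (should be 0)
  u_3 · u_1 = 0 (should be 0)
  u_3 · u_2 = 0 (should be 0)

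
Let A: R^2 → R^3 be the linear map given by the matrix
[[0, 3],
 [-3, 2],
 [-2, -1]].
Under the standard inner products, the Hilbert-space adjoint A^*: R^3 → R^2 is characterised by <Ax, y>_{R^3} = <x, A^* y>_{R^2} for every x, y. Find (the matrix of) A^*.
A^* = A^T =
[[0, -3, -2],
 [3, 2, -1]]

For real matrices with standard dot products, the defining identity <Ax, y> = <x, A^* y> gives (Ax)^T y = x^T (A^*) y, i.e. x^T A^T y = x^T (A^*) y. Since this holds for all x, y, we must have A^* = A^T. Therefore
A^* =
[[0, -3, -2],
 [3, 2, -1]].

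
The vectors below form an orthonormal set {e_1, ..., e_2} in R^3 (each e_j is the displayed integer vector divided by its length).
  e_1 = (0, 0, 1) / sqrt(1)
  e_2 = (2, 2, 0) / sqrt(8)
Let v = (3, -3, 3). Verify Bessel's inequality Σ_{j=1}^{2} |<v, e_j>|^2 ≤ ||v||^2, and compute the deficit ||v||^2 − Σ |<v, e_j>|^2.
Σ |<v, e_j>|^2 = 9; ||v||^2 = 27; deficit = 18

Write each e_j = u_j / sqrt(<u_j, u_j>) where u_j is the displayed integer vector. Then <v, e_j> = <v, u_j> / sqrt(<u_j, u_j>), so |<v, e_j>|^2 = <v, u_j>^2 / <u_j, u_j>.
Coefficients: <v, e_1> = 3/sqrt(1), <v, e_2> = 0/sqrt(8).
Square and sum: Σ |<v, e_j>|^2 = 9.
Compute ||v||^2 = v·v = 27.
Deficit = 27 − 9 = 18 ≥ 0, confirming Bessel's inequality. (The deficit equals ||v − Σ <v,e_j> e_j||^2, the squared distance from v to span{e_j}.)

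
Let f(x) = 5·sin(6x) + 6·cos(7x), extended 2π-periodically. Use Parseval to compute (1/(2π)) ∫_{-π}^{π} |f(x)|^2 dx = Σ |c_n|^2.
Σ |c_n|^2 = 61/2

Expand |f|^2 and use orthogonality of {sin(nx), cos(mx)} on [-π, π]:
  ∫_{-π}^{π} sin(nx)^2 dx = π, ∫ cos(mx)^2 dx = π, and cross terms integrate to 0.
So ∫_{-π}^{π} f(x)^2 dx = 5^2 · π + 6^2 · π = (25 + 36)π.
Divide by 2π: (25 + 36)/2 = 61/2.
By Parseval, this equals Σ |c_n|^2.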